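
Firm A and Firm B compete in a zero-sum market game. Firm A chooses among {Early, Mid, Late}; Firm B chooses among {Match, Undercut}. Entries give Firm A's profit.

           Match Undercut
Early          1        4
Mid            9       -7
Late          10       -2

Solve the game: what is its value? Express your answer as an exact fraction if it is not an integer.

Row minima: Early → 1, Mid → -7, Late → -2; maximin = 1.
Column maxima: Match → 10, Undercut → 4; minimax = 4.
1 ≠ 4, so there is no saddle point; optimal play is mixed.
Mid is strictly dominated by Late, so Firm A never plays it.
On the remaining 2×2 (Early, Late vs Match, Undercut):
Let Firm A play Early with probability p. Expected payoff against Match: 1p + 10(1−p) = −9p + 10; against Undercut: 4p + (-2)(1−p) = 6p − 2.
Setting these equal: −9p + 10 = 6p − 2 ⇒ −15p = -12 ⇒ p = 4/5, and the value is (-9)·(4/5) + 10 = 14/5.
For Firm B: with q = P(Match), equating Early's and Late's payoffs gives −3q + 4 = 12q − 2 ⇒ q = 2/5.

14/5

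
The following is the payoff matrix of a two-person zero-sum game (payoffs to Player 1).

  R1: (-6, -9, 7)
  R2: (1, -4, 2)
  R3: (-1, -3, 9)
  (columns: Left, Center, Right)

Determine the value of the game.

-3

Row minima: R1 → -9, R2 → -4, R3 → -3; maximin = -3.
Column maxima: Left → 1, Center → -3, Right → 9; minimax = -3.
Since maximin = minimax = -3, there is a saddle point and the value is -3.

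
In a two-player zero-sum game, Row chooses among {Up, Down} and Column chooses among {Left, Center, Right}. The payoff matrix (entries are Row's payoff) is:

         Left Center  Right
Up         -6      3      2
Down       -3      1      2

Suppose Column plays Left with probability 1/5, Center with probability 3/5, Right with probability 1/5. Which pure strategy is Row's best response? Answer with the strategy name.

Expected payoff of Up: (1/5)·(-6) + (3/5)·3 + (1/5)·2 = 1.
Expected payoff of Down: (1/5)·(-3) + (3/5)·1 + (1/5)·2 = 2/5.
The largest is 1, so Row's best response is Up.

Up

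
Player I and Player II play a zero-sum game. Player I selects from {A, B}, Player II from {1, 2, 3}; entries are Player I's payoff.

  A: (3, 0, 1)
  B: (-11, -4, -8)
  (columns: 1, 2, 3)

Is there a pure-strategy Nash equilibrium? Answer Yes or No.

Row minima: A → 0, B → -11; maximin = 0.
Column maxima: 1 → 3, 2 → 0, 3 → 1; minimax = 0.
maximin = minimax = 0, so a saddle point exists.

Yes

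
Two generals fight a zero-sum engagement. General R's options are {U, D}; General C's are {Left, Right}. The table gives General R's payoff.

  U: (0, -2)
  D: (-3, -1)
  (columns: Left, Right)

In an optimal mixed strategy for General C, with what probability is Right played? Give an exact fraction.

Row minima: U → -2, D → -3; maximin = -2.
Column maxima: Left → 0, Right → -1; minimax = -1.
-2 ≠ -1, so there is no saddle point; optimal play is mixed.
Let General R play U with probability p. Expected payoff against Left: 0p + (-3)(1−p) = 3p − 3; against Right: (-2)p + (-1)(1−p) = −p − 1.
Setting these equal: 3p − 3 = −p − 1 ⇒ 4p = 2 ⇒ p = 1/2, and the value is (3)·(1/2) − 3 = -3/2.
For General C: with q = P(Left), equating U's and D's payoffs gives 2q − 2 = −2q − 1 ⇒ q = 1/4.

3/4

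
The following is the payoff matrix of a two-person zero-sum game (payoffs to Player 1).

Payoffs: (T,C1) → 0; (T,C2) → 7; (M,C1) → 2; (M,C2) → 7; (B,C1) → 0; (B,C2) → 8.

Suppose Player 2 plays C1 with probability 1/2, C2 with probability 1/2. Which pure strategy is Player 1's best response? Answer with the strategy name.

Expected payoff of T: (1/2)·0 + (1/2)·7 = 7/2.
Expected payoff of M: (1/2)·2 + (1/2)·7 = 9/2.
Expected payoff of B: (1/2)·0 + (1/2)·8 = 4.
The largest is 9/2, so Player 1's best response is M.

M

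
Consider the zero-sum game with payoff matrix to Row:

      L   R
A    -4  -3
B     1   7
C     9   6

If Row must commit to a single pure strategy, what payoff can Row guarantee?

6

Row minima: A → -4, B → 1, C → 6.
The best of these is 6.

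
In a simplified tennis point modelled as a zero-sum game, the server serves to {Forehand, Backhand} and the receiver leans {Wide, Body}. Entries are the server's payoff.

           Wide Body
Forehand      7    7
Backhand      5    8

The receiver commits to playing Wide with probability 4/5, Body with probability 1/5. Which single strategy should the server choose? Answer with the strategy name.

Forehand

Expected payoff of Forehand: (4/5)·7 + (1/5)·7 = 7.
Expected payoff of Backhand: (4/5)·5 + (1/5)·8 = 28/5.
The largest is 7, so the server's best response is Forehand.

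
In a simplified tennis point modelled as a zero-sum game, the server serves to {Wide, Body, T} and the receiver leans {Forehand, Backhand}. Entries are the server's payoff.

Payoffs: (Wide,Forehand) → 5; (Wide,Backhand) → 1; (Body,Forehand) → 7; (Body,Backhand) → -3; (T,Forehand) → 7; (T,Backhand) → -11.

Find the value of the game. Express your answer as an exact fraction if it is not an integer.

1

Row minima: Wide → 1, Body → -3, T → -11; maximin = 1.
Column maxima: Forehand → 7, Backhand → 1; minimax = 1.
Since maximin = minimax = 1, there is a saddle point and the value is 1.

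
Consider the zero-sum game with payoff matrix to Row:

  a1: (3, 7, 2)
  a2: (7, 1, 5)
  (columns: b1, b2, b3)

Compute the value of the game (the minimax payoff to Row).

Row minima: a1 → 2, a2 → 1; maximin = 2.
Column maxima: b1 → 7, b2 → 7, b3 → 5; minimax = 5.
2 ≠ 5, so there is no saddle point; optimal play is mixed.
b1 is strictly dominated by b3 (it gives Row strictly more in every row), so Column never plays it.
On the remaining 2×2 (a1, a2 vs b2, b3):
Let Row play a1 with probability p. Expected payoff against b2: 7p + 1(1−p) = 6p + 1; against b3: 2p + 5(1−p) = −3p + 5.
Setting these equal: 6p + 1 = −3p + 5 ⇒ 9p = 4 ⇒ p = 4/9, and the value is (6)·(4/9) + 1 = 11/3.
For Column: with q = P(b2), equating a1's and a2's payoffs gives 5q + 2 = −4q + 5 ⇒ q = 1/3.

11/3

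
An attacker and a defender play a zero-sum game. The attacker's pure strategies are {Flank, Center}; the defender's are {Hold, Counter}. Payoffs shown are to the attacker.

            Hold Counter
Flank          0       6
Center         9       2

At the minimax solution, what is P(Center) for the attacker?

6/13

Row minima: Flank → 0, Center → 2; maximin = 2.
Column maxima: Hold → 9, Counter → 6; minimax = 6.
2 ≠ 6, so there is no saddle point; optimal play is mixed.
Let the attacker play Flank with probability p. Expected payoff against Hold: 0p + 9(1−p) = −9p + 9; against Counter: 6p + 2(1−p) = 4p + 2.
Setting these equal: −9p + 9 = 4p + 2 ⇒ −13p = -7 ⇒ p = 7/13, and the value is (-9)·(7/13) + 9 = 54/13.
For the defender: with q = P(Hold), equating Flank's and Center's payoffs gives −6q + 6 = 7q + 2 ⇒ q = 4/13.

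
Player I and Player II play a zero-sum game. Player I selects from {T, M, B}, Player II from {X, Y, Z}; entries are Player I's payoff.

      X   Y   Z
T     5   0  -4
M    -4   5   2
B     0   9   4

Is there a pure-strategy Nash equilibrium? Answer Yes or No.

No

Row minima: T → -4, M → -4, B → 0; maximin = 0.
Column maxima: X → 5, Y → 9, Z → 4; minimax = 4.
0 ≠ 4, so no pure-strategy equilibrium exists.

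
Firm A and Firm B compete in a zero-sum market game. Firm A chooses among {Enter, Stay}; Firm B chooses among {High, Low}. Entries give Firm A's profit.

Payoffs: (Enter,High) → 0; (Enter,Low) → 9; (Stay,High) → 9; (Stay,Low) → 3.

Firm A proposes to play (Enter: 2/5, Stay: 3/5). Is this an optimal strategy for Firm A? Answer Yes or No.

Yes

Against High this mix gives (2/5)·0 + (3/5)·9 = 27/5.
Against Low this mix gives (2/5)·9 + (3/5)·3 = 27/5.
All of Firm B's active replies (High, Low) yield 27/5, and no column does worse for Firm A. The mix makes Firm B indifferent and guarantees 27/5, so it is optimal.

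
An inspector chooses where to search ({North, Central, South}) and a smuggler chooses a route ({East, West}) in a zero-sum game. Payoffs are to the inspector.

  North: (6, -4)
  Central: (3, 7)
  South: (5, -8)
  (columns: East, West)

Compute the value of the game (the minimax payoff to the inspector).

27/7

Row minima: North → -4, Central → 3, South → -8; maximin = 3.
Column maxima: East → 6, West → 7; minimax = 6.
3 ≠ 6, so there is no saddle point; optimal play is mixed.
South is strictly dominated by North, so the inspector never plays it.
On the remaining 2×2 (North, Central vs East, West):
Let the inspector play North with probability p. Expected payoff against East: 6p + 3(1−p) = 3p + 3; against West: (-4)p + 7(1−p) = −11p + 7.
Setting these equal: 3p + 3 = −11p + 7 ⇒ 14p = 4 ⇒ p = 2/7, and the value is (3)·(2/7) + 3 = 27/7.
For the smuggler: with q = P(East), equating North's and Central's payoffs gives 10q − 4 = −4q + 7 ⇒ q = 11/14.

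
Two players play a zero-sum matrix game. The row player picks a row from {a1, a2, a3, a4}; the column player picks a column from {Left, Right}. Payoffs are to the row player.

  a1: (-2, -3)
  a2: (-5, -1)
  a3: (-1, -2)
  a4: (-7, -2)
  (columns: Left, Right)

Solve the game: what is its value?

-9/5

Row minima: a1 → -3, a2 → -5, a3 → -2, a4 → -7; maximin = -2.
Column maxima: Left → -1, Right → -1; minimax = -1.
-2 ≠ -1, so there is no saddle point; optimal play is mixed.
a1 is strictly dominated by a3, so the row player never plays it.
a4 is strictly dominated by a2, so the row player never plays it.
On the remaining 2×2 (a2, a3 vs Left, Right):
Let the row player play a2 with probability p. Expected payoff against Left: (-5)p + (-1)(1−p) = −4p − 1; against Right: (-1)p + (-2)(1−p) = p − 2.
Setting these equal: −4p − 1 = p − 2 ⇒ −5p = -1 ⇒ p = 1/5, and the value is (-4)·(1/5) − 1 = -9/5.
For the column player: with q = P(Left), equating a2's and a3's payoffs gives −4q − 1 = q − 2 ⇒ q = 1/5.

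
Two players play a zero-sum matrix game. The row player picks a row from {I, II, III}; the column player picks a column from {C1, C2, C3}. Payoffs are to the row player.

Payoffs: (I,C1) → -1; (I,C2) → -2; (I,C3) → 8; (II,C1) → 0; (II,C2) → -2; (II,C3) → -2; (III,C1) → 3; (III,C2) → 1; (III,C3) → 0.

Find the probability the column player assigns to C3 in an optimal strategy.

3/11

Row minima: I → -2, II → -2, III → 0; maximin = 0.
Column maxima: C1 → 3, C2 → 1, C3 → 8; minimax = 1.
0 ≠ 1, so there is no saddle point; optimal play is mixed.
II is strictly dominated by III, so the row player never plays it.
C1 is strictly dominated by C2 (it gives the row player strictly more in every row), so the column player never plays it.
On the remaining 2×2 (I, III vs C2, C3):
Let the row player play I with probability p. Expected payoff against C2: (-2)p + 1(1−p) = −3p + 1; against C3: 8p + 0(1−p) = 8p.
Setting these equal: −3p + 1 = 8p ⇒ −11p = -1 ⇒ p = 1/11, and the value is (-3)·(1/11) + 1 = 8/11.
For the column player: with q = P(C2), equating I's and III's payoffs gives −10q + 8 = q ⇒ q = 8/11.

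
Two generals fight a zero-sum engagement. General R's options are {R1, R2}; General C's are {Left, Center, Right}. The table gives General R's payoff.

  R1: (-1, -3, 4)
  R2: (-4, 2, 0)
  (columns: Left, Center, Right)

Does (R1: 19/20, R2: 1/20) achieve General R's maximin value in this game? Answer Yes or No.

Against Left this mix gives (19/20)·(-1) + (1/20)·(-4) = -23/20.
Against Center this mix gives (19/20)·(-3) + (1/20)·2 = -11/4.
Against Right this mix gives (19/20)·4 + (1/20)·0 = 19/5.
General C will play Center, holding General R to -11/4. Shifting weight toward the row that does better against Center would raise this floor (the equalizing mix achieves -7/4 against both Center and Left), so the proposed strategy is not optimal.

No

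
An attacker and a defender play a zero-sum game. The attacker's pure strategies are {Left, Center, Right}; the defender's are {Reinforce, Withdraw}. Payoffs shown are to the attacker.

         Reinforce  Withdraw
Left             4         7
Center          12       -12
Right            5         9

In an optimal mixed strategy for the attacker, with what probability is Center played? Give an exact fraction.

Row minima: Left → 4, Center → -12, Right → 5; maximin = 5.
Column maxima: Reinforce → 12, Withdraw → 9; minimax = 9.
5 ≠ 9, so there is no saddle point; optimal play is mixed.
Left is strictly dominated by Right, so the attacker never plays it.
On the remaining 2×2 (Center, Right vs Reinforce, Withdraw):
Let the attacker play Center with probability p. Expected payoff against Reinforce: 12p + 5(1−p) = 7p + 5; against Withdraw: (-12)p + 9(1−p) = −21p + 9.
Setting these equal: 7p + 5 = −21p + 9 ⇒ 28p = 4 ⇒ p = 1/7, and the value is (7)·(1/7) + 5 = 6.
For the defender: with q = P(Reinforce), equating Center's and Right's payoffs gives 24q − 12 = −4q + 9 ⇒ q = 3/4.

1/7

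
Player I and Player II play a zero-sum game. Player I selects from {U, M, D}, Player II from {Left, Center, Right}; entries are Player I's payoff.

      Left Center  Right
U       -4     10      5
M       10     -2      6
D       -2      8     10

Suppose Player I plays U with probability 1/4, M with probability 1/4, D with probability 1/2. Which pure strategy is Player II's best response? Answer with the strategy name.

Left

If Player II plays Left, Player I's expected payoff is (1/4)·(-4) + (1/4)·10 + (1/2)·(-2) = 1/2.
If Player II plays Center, Player I's expected payoff is (1/4)·10 + (1/4)·(-2) + (1/2)·8 = 6.
If Player II plays Right, Player I's expected payoff is (1/4)·5 + (1/4)·6 + (1/2)·10 = 31/4.
Player II minimizes Player I's payoff; the smallest is 1/2, so the best response is Left.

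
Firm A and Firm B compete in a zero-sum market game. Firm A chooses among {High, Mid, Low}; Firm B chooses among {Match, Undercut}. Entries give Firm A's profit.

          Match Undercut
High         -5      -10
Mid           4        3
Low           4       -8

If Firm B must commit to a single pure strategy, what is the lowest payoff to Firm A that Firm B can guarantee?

Column maxima: Match → 4, Undercut → 3.
The smallest of these is 3.

3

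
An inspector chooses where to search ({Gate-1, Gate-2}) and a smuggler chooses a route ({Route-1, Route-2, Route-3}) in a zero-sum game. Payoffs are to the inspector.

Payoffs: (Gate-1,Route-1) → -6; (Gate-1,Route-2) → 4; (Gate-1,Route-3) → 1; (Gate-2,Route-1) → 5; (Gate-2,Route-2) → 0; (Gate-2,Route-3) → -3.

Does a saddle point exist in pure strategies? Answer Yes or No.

No

Row minima: Gate-1 → -6, Gate-2 → -3; maximin = -3.
Column maxima: Route-1 → 5, Route-2 → 4, Route-3 → 1; minimax = 1.
-3 ≠ 1, so no pure-strategy equilibrium exists.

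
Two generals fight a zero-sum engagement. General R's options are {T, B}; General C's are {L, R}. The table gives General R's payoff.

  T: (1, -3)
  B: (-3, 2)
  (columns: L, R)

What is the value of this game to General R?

-7/9

Row minima: T → -3, B → -3; maximin = -3.
Column maxima: L → 1, R → 2; minimax = 1.
-3 ≠ 1, so there is no saddle point; optimal play is mixed.
Let General R play T with probability p. Expected payoff against L: 1p + (-3)(1−p) = 4p − 3; against R: (-3)p + 2(1−p) = −5p + 2.
Setting these equal: 4p − 3 = −5p + 2 ⇒ 9p = 5 ⇒ p = 5/9, and the value is (4)·(5/9) − 3 = -7/9.
For General C: with q = P(L), equating T's and B's payoffs gives 4q − 3 = −5q + 2 ⇒ q = 5/9.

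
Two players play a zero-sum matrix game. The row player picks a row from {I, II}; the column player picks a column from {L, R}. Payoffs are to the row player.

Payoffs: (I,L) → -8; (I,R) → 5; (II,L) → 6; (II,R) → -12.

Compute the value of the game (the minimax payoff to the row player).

Row minima: I → -8, II → -12; maximin = -8.
Column maxima: L → 6, R → 5; minimax = 5.
-8 ≠ 5, so there is no saddle point; optimal play is mixed.
Let the row player play I with probability p. Expected payoff against L: (-8)p + 6(1−p) = −14p + 6; against R: 5p + (-12)(1−p) = 17p − 12.
Setting these equal: −14p + 6 = 17p − 12 ⇒ −31p = -18 ⇒ p = 18/31, and the value is (-14)·(18/31) + 6 = -66/31.
For the column player: with q = P(L), equating I's and II's payoffs gives −13q + 5 = 18q − 12 ⇒ q = 17/31.

-66/31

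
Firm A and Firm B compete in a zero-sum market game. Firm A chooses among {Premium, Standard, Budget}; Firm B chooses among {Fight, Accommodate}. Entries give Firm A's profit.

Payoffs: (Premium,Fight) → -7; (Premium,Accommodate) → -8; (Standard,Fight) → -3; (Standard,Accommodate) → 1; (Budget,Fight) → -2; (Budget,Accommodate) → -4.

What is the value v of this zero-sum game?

-7/3

Row minima: Premium → -8, Standard → -3, Budget → -4; maximin = -3.
Column maxima: Fight → -2, Accommodate → 1; minimax = -2.
-3 ≠ -2, so there is no saddle point; optimal play is mixed.
Premium is strictly dominated by Standard, so Firm A never plays it.
On the remaining 2×2 (Standard, Budget vs Fight, Accommodate):
Let Firm A play Standard with probability p. Expected payoff against Fight: (-3)p + (-2)(1−p) = −p − 2; against Accommodate: 1p + (-4)(1−p) = 5p − 4.
Setting these equal: −p − 2 = 5p − 4 ⇒ −6p = -2 ⇒ p = 1/3, and the value is (-1)·(1/3) − 2 = -7/3.
For Firm B: with q = P(Fight), equating Standard's and Budget's payoffs gives −4q + 1 = 2q − 4 ⇒ q = 5/6.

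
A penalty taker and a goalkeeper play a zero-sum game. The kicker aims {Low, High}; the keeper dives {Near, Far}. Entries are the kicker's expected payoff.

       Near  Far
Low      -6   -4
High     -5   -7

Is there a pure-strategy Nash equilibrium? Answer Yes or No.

No

Row minima: Low → -6, High → -7; maximin = -6.
Column maxima: Near → -5, Far → -4; minimax = -5.
-6 ≠ -5, so no pure-strategy equilibrium exists.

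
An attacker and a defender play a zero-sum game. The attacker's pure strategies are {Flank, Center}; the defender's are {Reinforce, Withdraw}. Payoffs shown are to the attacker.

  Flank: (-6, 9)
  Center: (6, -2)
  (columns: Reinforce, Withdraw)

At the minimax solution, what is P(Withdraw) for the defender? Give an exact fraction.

Row minima: Flank → -6, Center → -2; maximin = -2.
Column maxima: Reinforce → 6, Withdraw → 9; minimax = 6.
-2 ≠ 6, so there is no saddle point; optimal play is mixed.
Let the attacker play Flank with probability p. Expected payoff against Reinforce: (-6)p + 6(1−p) = −12p + 6; against Withdraw: 9p + (-2)(1−p) = 11p − 2.
Setting these equal: −12p + 6 = 11p − 2 ⇒ −23p = -8 ⇒ p = 8/23, and the value is (-12)·(8/23) + 6 = 42/23.
For the defender: with q = P(Reinforce), equating Flank's and Center's payoffs gives −15q + 9 = 8q − 2 ⇒ q = 11/23.

12/23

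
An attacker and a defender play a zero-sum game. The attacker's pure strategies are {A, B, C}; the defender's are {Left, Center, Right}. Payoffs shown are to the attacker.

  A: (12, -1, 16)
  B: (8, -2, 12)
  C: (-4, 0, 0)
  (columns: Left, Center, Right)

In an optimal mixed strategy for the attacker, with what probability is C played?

Row minima: A → -1, B → -2, C → -4; maximin = -1.
Column maxima: Left → 12, Center → 0, Right → 16; minimax = 0.
-1 ≠ 0, so there is no saddle point; optimal play is mixed.
B is strictly dominated by A, so the attacker never plays it.
Right is strictly dominated by Left (it gives the attacker strictly more in every row), so the defender never plays it.
On the remaining 2×2 (A, C vs Left, Center):
Let the attacker play A with probability p. Expected payoff against Left: 12p + (-4)(1−p) = 16p − 4; against Center: (-1)p + 0(1−p) = −p.
Setting these equal: 16p − 4 = −p ⇒ 17p = 4 ⇒ p = 4/17, and the value is (16)·(4/17) − 4 = -4/17.
For the defender: with q = P(Left), equating A's and C's payoffs gives 13q − 1 = −4q ⇒ q = 1/17.

13/17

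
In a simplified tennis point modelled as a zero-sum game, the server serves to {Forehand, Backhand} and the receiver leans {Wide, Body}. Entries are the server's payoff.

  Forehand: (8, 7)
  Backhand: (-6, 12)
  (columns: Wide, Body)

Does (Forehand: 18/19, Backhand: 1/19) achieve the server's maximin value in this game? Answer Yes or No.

Yes

Against Wide this mix gives (18/19)·8 + (1/19)·(-6) = 138/19.
Against Body this mix gives (18/19)·7 + (1/19)·12 = 138/19.
All of the receiver's active replies (Wide, Body) yield 138/19, and no column does worse for the server. The mix makes the receiver indifferent and guarantees 138/19, so it is optimal.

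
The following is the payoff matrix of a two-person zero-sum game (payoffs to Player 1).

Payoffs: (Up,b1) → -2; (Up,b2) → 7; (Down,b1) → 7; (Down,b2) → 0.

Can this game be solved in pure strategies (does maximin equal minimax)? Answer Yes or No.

No

Row minima: Up → -2, Down → 0; maximin = 0.
Column maxima: b1 → 7, b2 → 7; minimax = 7.
0 ≠ 7, so no pure-strategy equilibrium exists.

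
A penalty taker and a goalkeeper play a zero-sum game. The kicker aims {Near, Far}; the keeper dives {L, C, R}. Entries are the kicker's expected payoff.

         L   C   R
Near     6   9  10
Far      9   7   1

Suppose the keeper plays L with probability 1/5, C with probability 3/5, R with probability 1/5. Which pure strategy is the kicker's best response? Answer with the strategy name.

Near

Expected payoff of Near: (1/5)·6 + (3/5)·9 + (1/5)·10 = 43/5.
Expected payoff of Far: (1/5)·9 + (3/5)·7 + (1/5)·1 = 31/5.
The largest is 43/5, so the kicker's best response is Near.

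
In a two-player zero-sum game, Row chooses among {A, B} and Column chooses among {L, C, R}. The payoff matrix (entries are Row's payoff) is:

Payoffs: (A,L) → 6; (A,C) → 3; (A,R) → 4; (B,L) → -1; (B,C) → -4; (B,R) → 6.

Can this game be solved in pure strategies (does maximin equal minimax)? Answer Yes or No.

Row minima: A → 3, B → -4; maximin = 3.
Column maxima: L → 6, C → 3, R → 6; minimax = 3.
maximin = minimax = 3, so a saddle point exists.

Yes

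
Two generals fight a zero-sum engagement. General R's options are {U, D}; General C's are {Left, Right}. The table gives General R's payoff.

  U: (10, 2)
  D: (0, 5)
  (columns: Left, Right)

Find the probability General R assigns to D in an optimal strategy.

8/13

Row minima: U → 2, D → 0; maximin = 2.
Column maxima: Left → 10, Right → 5; minimax = 5.
2 ≠ 5, so there is no saddle point; optimal play is mixed.
Let General R play U with probability p. Expected payoff against Left: 10p + 0(1−p) = 10p; against Right: 2p + 5(1−p) = −3p + 5.
Setting these equal: 10p = −3p + 5 ⇒ 13p = 5 ⇒ p = 5/13, and the value is (10)·(5/13) = 50/13.
For General C: with q = P(Left), equating U's and D's payoffs gives 8q + 2 = −5q + 5 ⇒ q = 3/13.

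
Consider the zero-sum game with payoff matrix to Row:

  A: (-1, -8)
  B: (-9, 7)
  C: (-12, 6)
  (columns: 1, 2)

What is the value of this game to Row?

Row minima: A → -8, B → -9, C → -12; maximin = -8.
Column maxima: 1 → -1, 2 → 7; minimax = -1.
-8 ≠ -1, so there is no saddle point; optimal play is mixed.
C is strictly dominated by B, so Row never plays it.
On the remaining 2×2 (A, B vs 1, 2):
Let Row play A with probability p. Expected payoff against 1: (-1)p + (-9)(1−p) = 8p − 9; against 2: (-8)p + 7(1−p) = −15p + 7.
Setting these equal: 8p − 9 = −15p + 7 ⇒ 23p = 16 ⇒ p = 16/23, and the value is (8)·(16/23) − 9 = -79/23.
For Column: with q = P(1), equating A's and B's payoffs gives 7q − 8 = −16q + 7 ⇒ q = 15/23.

-79/23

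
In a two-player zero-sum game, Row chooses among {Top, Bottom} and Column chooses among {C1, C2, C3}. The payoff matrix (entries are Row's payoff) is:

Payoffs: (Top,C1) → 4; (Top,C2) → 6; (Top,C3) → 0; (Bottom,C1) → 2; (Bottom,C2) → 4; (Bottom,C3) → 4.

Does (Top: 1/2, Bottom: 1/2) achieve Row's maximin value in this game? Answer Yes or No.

Against C1 this mix gives (1/2)·4 + (1/2)·2 = 3.
Against C2 this mix gives (1/2)·6 + (1/2)·4 = 5.
Against C3 this mix gives (1/2)·0 + (1/2)·4 = 2.
Column will play C3, holding Row to 2. Shifting weight toward the row that does better against C3 would raise this floor (the equalizing mix achieves 8/3 against both C3 and C1), so the proposed strategy is not optimal.

No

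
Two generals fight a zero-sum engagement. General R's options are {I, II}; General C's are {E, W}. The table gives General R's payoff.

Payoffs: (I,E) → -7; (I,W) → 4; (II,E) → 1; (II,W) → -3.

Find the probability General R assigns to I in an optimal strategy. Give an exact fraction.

Row minima: I → -7, II → -3; maximin = -3.
Column maxima: E → 1, W → 4; minimax = 1.
-3 ≠ 1, so there is no saddle point; optimal play is mixed.
Let General R play I with probability p. Expected payoff against E: (-7)p + 1(1−p) = −8p + 1; against W: 4p + (-3)(1−p) = 7p − 3.
Setting these equal: −8p + 1 = 7p − 3 ⇒ −15p = -4 ⇒ p = 4/15, and the value is (-8)·(4/15) + 1 = -17/15.
For General C: with q = P(E), equating I's and II's payoffs gives −11q + 4 = 4q − 3 ⇒ q = 7/15.

4/15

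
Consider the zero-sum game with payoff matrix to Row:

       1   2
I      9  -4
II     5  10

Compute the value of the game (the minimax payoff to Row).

55/9

Row minima: I → -4, II → 5; maximin = 5.
Column maxima: 1 → 9, 2 → 10; minimax = 9.
5 ≠ 9, so there is no saddle point; optimal play is mixed.
Let Row play I with probability p. Expected payoff against 1: 9p + 5(1−p) = 4p + 5; against 2: (-4)p + 10(1−p) = −14p + 10.
Setting these equal: 4p + 5 = −14p + 10 ⇒ 18p = 5 ⇒ p = 5/18, and the value is (4)·(5/18) + 5 = 55/9.
For Column: with q = P(1), equating I's and II's payoffs gives 13q − 4 = −5q + 10 ⇒ q = 7/9.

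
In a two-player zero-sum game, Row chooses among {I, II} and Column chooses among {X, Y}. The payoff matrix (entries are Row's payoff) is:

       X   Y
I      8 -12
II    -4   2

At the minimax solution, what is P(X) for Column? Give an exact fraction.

Row minima: I → -12, II → -4; maximin = -4.
Column maxima: X → 8, Y → 2; minimax = 2.
-4 ≠ 2, so there is no saddle point; optimal play is mixed.
Let Row play I with probability p. Expected payoff against X: 8p + (-4)(1−p) = 12p − 4; against Y: (-12)p + 2(1−p) = −14p + 2.
Setting these equal: 12p − 4 = −14p + 2 ⇒ 26p = 6 ⇒ p = 3/13, and the value is (12)·(3/13) − 4 = -16/13.
For Column: with q = P(X), equating I's and II's payoffs gives 20q − 12 = −6q + 2 ⇒ q = 7/13.

7/13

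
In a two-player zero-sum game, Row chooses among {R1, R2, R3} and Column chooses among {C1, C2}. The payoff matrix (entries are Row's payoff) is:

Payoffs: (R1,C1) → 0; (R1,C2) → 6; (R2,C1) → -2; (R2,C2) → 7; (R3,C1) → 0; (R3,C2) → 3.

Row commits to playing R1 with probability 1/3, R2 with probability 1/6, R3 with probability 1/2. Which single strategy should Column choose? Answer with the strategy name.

C1

If Column plays C1, Row's expected payoff is (1/3)·0 + (1/6)·(-2) + (1/2)·0 = -1/3.
If Column plays C2, Row's expected payoff is (1/3)·6 + (1/6)·7 + (1/2)·3 = 14/3.
Column minimizes Row's payoff; the smallest is -1/3, so the best response is C1.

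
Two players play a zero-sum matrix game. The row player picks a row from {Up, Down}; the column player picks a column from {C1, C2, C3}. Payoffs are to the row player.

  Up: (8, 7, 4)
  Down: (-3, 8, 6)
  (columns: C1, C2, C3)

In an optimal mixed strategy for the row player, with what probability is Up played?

9/13

Row minima: Up → 4, Down → -3; maximin = 4.
Column maxima: C1 → 8, C2 → 8, C3 → 6; minimax = 6.
4 ≠ 6, so there is no saddle point; optimal play is mixed.
C2 is strictly dominated by C3 (it gives the row player strictly more in every row), so the column player never plays it.
On the remaining 2×2 (Up, Down vs C1, C3):
Let the row player play Up with probability p. Expected payoff against C1: 8p + (-3)(1−p) = 11p − 3; against C3: 4p + 6(1−p) = −2p + 6.
Setting these equal: 11p − 3 = −2p + 6 ⇒ 13p = 9 ⇒ p = 9/13, and the value is (11)·(9/13) − 3 = 60/13.
For the column player: with q = P(C1), equating Up's and Down's payoffs gives 4q + 4 = −9q + 6 ⇒ q = 2/13.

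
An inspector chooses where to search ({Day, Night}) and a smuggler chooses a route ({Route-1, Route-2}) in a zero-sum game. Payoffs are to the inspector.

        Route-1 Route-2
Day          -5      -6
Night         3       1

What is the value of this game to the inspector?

Row minima: Day → -6, Night → 1; maximin = 1.
Column maxima: Route-1 → 3, Route-2 → 1; minimax = 1.
Since maximin = minimax = 1, there is a saddle point and the value is 1.

1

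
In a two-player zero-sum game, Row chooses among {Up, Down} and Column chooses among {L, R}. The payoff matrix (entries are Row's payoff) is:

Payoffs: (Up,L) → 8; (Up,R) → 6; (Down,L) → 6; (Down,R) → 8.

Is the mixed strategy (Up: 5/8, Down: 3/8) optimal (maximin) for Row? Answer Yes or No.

Against L this mix gives (5/8)·8 + (3/8)·6 = 29/4.
Against R this mix gives (5/8)·6 + (3/8)·8 = 27/4.
Column will play R, holding Row to 27/4. Shifting weight toward the row that does better against R would raise this floor (the equalizing mix achieves 7 against both R and L), so the proposed strategy is not optimal.

No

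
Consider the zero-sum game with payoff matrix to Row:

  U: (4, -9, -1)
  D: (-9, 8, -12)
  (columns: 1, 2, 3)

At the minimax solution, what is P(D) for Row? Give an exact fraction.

Row minima: U → -9, D → -12; maximin = -9.
Column maxima: 1 → 4, 2 → 8, 3 → -1; minimax = -1.
-9 ≠ -1, so there is no saddle point; optimal play is mixed.
1 is strictly dominated by 3 (it gives Row strictly more in every row), so Column never plays it.
On the remaining 2×2 (U, D vs 2, 3):
Let Row play U with probability p. Expected payoff against 2: (-9)p + 8(1−p) = −17p + 8; against 3: (-1)p + (-12)(1−p) = 11p − 12.
Setting these equal: −17p + 8 = 11p − 12 ⇒ −28p = -20 ⇒ p = 5/7, and the value is (-17)·(5/7) + 8 = -29/7.
For Column: with q = P(2), equating U's and D's payoffs gives −8q − 1 = 20q − 12 ⇒ q = 11/28.

2/7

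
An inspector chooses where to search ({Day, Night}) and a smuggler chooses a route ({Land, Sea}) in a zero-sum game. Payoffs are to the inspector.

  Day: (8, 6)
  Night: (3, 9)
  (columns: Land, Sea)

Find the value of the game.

Row minima: Day → 6, Night → 3; maximin = 6.
Column maxima: Land → 8, Sea → 9; minimax = 8.
6 ≠ 8, so there is no saddle point; optimal play is mixed.
Let the inspector play Day with probability p. Expected payoff against Land: 8p + 3(1−p) = 5p + 3; against Sea: 6p + 9(1−p) = −3p + 9.
Setting these equal: 5p + 3 = −3p + 9 ⇒ 8p = 6 ⇒ p = 3/4, and the value is (5)·(3/4) + 3 = 27/4.
For the smuggler: with q = P(Land), equating Day's and Night's payoffs gives 2q + 6 = −6q + 9 ⇒ q = 3/8.

27/4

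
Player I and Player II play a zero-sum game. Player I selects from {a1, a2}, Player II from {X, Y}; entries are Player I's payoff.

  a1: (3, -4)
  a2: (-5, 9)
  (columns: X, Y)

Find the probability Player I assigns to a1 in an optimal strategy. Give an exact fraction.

2/3

Row minima: a1 → -4, a2 → -5; maximin = -4.
Column maxima: X → 3, Y → 9; minimax = 3.
-4 ≠ 3, so there is no saddle point; optimal play is mixed.
Let Player I play a1 with probability p. Expected payoff against X: 3p + (-5)(1−p) = 8p − 5; against Y: (-4)p + 9(1−p) = −13p + 9.
Setting these equal: 8p − 5 = −13p + 9 ⇒ 21p = 14 ⇒ p = 2/3, and the value is (8)·(2/3) − 5 = 1/3.
For Player II: with q = P(X), equating a1's and a2's payoffs gives 7q − 4 = −14q + 9 ⇒ q = 13/21.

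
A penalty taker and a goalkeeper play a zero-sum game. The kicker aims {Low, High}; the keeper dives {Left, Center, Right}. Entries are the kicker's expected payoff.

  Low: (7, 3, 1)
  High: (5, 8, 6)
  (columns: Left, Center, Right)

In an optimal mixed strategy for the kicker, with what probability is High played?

Row minima: Low → 1, High → 5; maximin = 5.
Column maxima: Left → 7, Center → 8, Right → 6; minimax = 6.
5 ≠ 6, so there is no saddle point; optimal play is mixed.
Center is strictly dominated by Right (it gives the kicker strictly more in every row), so the keeper never plays it.
On the remaining 2×2 (Low, High vs Left, Right):
Let the kicker play Low with probability p. Expected payoff against Left: 7p + 5(1−p) = 2p + 5; against Right: 1p + 6(1−p) = −5p + 6.
Setting these equal: 2p + 5 = −5p + 6 ⇒ 7p = 1 ⇒ p = 1/7, and the value is (2)·(1/7) + 5 = 37/7.
For the keeper: with q = P(Left), equating Low's and High's payoffs gives 6q + 1 = −q + 6 ⇒ q = 5/7.

6/7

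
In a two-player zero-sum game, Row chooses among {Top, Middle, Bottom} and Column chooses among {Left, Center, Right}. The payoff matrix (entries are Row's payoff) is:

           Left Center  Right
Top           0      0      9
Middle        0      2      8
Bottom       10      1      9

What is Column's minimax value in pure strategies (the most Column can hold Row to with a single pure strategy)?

Column maxima: Left → 10, Center → 2, Right → 9.
The smallest of these is 2.

2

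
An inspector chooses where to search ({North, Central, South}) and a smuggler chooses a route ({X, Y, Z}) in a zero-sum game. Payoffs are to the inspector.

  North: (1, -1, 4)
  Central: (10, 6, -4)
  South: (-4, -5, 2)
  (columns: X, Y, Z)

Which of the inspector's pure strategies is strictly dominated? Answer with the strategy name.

North gives a strictly higher payoff than South against every column: 1 > -4, -1 > -5, 4 > 2.
So South is strictly dominated and the inspector never plays it.

South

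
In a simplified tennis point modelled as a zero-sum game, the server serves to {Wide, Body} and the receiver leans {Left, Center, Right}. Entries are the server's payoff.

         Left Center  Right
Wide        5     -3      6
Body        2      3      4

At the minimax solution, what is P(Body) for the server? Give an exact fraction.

Row minima: Wide → -3, Body → 2; maximin = 2.
Column maxima: Left → 5, Center → 3, Right → 6; minimax = 3.
2 ≠ 3, so there is no saddle point; optimal play is mixed.
Right is strictly dominated by Left (it gives the server strictly more in every row), so the receiver never plays it.
On the remaining 2×2 (Wide, Body vs Left, Center):
Let the server play Wide with probability p. Expected payoff against Left: 5p + 2(1−p) = 3p + 2; against Center: (-3)p + 3(1−p) = −6p + 3.
Setting these equal: 3p + 2 = −6p + 3 ⇒ 9p = 1 ⇒ p = 1/9, and the value is (3)·(1/9) + 2 = 7/3.
For the receiver: with q = P(Left), equating Wide's and Body's payoffs gives 8q − 3 = −q + 3 ⇒ q = 2/3.

8/9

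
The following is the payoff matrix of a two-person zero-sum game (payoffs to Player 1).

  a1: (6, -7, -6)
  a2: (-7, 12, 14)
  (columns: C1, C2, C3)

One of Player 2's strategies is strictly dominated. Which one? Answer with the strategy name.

C2 holds Player 1's payoff strictly below C3 in every row: -7 < -6, 12 < 14.
So C3 is strictly dominated for Player 2.

C3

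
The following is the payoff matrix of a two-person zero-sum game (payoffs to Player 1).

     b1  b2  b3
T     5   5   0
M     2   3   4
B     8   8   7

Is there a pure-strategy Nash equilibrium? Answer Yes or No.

Row minima: T → 0, M → 2, B → 7; maximin = 7.
Column maxima: b1 → 8, b2 → 8, b3 → 7; minimax = 7.
maximin = minimax = 7, so a saddle point exists.

Yes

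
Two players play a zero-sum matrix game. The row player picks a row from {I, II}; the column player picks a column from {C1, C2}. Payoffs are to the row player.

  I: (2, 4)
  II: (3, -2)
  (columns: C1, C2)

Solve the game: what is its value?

16/7

Row minima: I → 2, II → -2; maximin = 2.
Column maxima: C1 → 3, C2 → 4; minimax = 3.
2 ≠ 3, so there is no saddle point; optimal play is mixed.
Let the row player play I with probability p. Expected payoff against C1: 2p + 3(1−p) = −p + 3; against C2: 4p + (-2)(1−p) = 6p − 2.
Setting these equal: −p + 3 = 6p − 2 ⇒ −7p = -5 ⇒ p = 5/7, and the value is (-1)·(5/7) + 3 = 16/7.
For the column player: with q = P(C1), equating I's and II's payoffs gives −2q + 4 = 5q − 2 ⇒ q = 6/7.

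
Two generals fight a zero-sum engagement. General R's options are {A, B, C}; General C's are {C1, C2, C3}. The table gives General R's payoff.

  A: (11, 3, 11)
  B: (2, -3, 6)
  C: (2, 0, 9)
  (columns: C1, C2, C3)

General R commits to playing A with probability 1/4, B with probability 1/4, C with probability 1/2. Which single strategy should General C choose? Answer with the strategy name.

If General C plays C1, General R's expected payoff is (1/4)·11 + (1/4)·2 + (1/2)·2 = 17/4.
If General C plays C2, General R's expected payoff is (1/4)·3 + (1/4)·(-3) + (1/2)·0 = 0.
If General C plays C3, General R's expected payoff is (1/4)·11 + (1/4)·6 + (1/2)·9 = 35/4.
General C minimizes General R's payoff; the smallest is 0, so the best response is C2.

C2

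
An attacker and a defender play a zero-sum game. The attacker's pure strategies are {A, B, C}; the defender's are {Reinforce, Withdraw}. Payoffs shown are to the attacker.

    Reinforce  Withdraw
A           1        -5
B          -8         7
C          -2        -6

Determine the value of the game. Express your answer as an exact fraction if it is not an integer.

Row minima: A → -5, B → -8, C → -6; maximin = -5.
Column maxima: Reinforce → 1, Withdraw → 7; minimax = 1.
-5 ≠ 1, so there is no saddle point; optimal play is mixed.
C is strictly dominated by A, so the attacker never plays it.
On the remaining 2×2 (A, B vs Reinforce, Withdraw):
Let the attacker play A with probability p. Expected payoff against Reinforce: 1p + (-8)(1−p) = 9p − 8; against Withdraw: (-5)p + 7(1−p) = −12p + 7.
Setting these equal: 9p − 8 = −12p + 7 ⇒ 21p = 15 ⇒ p = 5/7, and the value is (9)·(5/7) − 8 = -11/7.
For the defender: with q = P(Reinforce), equating A's and B's payoffs gives 6q − 5 = −15q + 7 ⇒ q = 4/7.

-11/7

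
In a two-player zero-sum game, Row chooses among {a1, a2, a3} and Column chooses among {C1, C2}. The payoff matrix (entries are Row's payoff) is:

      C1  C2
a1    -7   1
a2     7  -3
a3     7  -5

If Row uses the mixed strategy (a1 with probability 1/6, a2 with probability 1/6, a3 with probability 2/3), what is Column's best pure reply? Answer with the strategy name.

C2

If Column plays C1, Row's expected payoff is (1/6)·(-7) + (1/6)·7 + (2/3)·7 = 14/3.
If Column plays C2, Row's expected payoff is (1/6)·1 + (1/6)·(-3) + (2/3)·(-5) = -11/3.
Column minimizes Row's payoff; the smallest is -11/3, so the best response is C2.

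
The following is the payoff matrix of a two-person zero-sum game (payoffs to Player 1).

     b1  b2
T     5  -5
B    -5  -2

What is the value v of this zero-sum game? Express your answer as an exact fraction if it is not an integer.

Row minima: T → -5, B → -5; maximin = -5.
Column maxima: b1 → 5, b2 → -2; minimax = -2.
-5 ≠ -2, so there is no saddle point; optimal play is mixed.
Let Player 1 play T with probability p. Expected payoff against b1: 5p + (-5)(1−p) = 10p − 5; against b2: (-5)p + (-2)(1−p) = −3p − 2.
Setting these equal: 10p − 5 = −3p − 2 ⇒ 13p = 3 ⇒ p = 3/13, and the value is (10)·(3/13) − 5 = -35/13.
For Player 2: with q = P(b1), equating T's and B's payoffs gives 10q − 5 = −3q − 2 ⇒ q = 3/13.

-35/13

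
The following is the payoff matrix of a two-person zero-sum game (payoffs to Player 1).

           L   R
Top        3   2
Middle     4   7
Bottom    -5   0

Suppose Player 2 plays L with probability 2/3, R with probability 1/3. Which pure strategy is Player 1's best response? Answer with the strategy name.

Expected payoff of Top: (2/3)·3 + (1/3)·2 = 8/3.
Expected payoff of Middle: (2/3)·4 + (1/3)·7 = 5.
Expected payoff of Bottom: (2/3)·(-5) + (1/3)·0 = -10/3.
The largest is 5, so Player 1's best response is Middle.

Middle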